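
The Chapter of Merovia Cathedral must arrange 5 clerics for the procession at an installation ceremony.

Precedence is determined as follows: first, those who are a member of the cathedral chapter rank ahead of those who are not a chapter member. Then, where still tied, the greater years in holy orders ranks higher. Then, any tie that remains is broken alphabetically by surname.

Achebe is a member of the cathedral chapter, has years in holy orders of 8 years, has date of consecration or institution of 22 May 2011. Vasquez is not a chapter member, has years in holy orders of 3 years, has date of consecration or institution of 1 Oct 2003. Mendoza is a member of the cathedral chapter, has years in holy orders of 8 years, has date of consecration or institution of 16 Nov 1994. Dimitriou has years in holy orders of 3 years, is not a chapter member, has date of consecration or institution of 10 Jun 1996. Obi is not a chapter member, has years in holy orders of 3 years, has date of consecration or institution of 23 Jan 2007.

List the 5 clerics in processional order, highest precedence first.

By the first rule: Achebe and Mendoza (both a member of the cathedral chapter); then Dimitriou, Obi and Vasquez (each not a chapter member).
Achebe and Mendoza both have years in holy orders 8 years, so the next rule applies.
Among Achebe and Mendoza, alphabetically by surname: Achebe before Mendoza.
Dimitriou, Obi and Vasquez all have years in holy orders 3 years, so the next rule applies.
Among Dimitriou, Obi and Vasquez, alphabetically by surname: Dimitriou before Obi before Vasquez.
Full order: Achebe, Mendoza, Dimitriou, Obi, Vasquez.

Achebe, Mendoza, Dimitriou, Obi, Vasquez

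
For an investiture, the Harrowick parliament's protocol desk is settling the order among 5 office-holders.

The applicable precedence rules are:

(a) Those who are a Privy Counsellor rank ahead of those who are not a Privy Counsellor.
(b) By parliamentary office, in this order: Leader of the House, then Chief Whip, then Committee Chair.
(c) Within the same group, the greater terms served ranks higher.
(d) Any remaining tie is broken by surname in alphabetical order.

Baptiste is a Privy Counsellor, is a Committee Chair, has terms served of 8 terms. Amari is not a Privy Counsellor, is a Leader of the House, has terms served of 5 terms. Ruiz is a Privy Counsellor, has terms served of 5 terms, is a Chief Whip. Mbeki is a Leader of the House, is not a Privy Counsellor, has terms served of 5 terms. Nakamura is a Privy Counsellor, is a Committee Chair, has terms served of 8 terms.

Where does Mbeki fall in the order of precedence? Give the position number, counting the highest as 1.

5

By the first rule: Ruiz, Baptiste and Nakamura (each a Privy Counsellor); then Amari and Mbeki (both not a Privy Counsellor).
Among Ruiz, Baptiste and Nakamura, by parliamentary office: Ruiz (Chief Whip) before Baptiste and Nakamura (Committee Chair).
Baptiste and Nakamura both have terms served 8 terms, so the next rule applies.
Among Baptiste and Nakamura, alphabetically by surname: Baptiste before Nakamura.
Amari and Mbeki are each Leader of the House, so the next rule applies.
Amari and Mbeki both have terms served 5 terms, so the next rule applies.
Among Amari and Mbeki, alphabetically by surname: Amari before Mbeki.
Order: Ruiz, Baptiste, Nakamura, Amari, Mbeki. So position 5.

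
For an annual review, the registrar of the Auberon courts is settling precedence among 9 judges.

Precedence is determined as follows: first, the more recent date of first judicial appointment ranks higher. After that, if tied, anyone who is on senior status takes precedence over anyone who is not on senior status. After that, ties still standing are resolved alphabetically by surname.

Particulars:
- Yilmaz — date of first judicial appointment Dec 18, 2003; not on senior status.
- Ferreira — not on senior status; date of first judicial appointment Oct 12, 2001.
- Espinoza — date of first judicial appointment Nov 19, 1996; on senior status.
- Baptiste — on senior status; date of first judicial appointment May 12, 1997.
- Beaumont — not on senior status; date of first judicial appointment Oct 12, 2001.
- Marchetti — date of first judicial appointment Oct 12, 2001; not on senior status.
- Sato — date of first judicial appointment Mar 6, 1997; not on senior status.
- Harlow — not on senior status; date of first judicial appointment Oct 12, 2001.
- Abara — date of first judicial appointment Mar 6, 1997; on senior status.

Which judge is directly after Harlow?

By date of first judicial appointment (later first): Yilmaz (Dec 18, 2003); then Beaumont, Ferreira, Harlow and Marchetti (each Oct 12, 2001); then Baptiste (May 12, 1997); then Abara and Sato (both Mar 6, 1997); then Espinoza (Nov 19, 1996).
Beaumont, Ferreira, Harlow and Marchetti are each not on senior status, so the next rule applies.
Among Beaumont, Ferreira, Harlow and Marchetti, alphabetically by surname: Beaumont before Ferreira before Harlow before Marchetti.
Among Abara and Sato, on senior status before not on senior status: Abara (on senior status) before Sato (not on senior status).
Order: Yilmaz, Beaumont, Ferreira, Harlow, Marchetti, Baptiste, Abara, Sato, Espinoza.

Marchetti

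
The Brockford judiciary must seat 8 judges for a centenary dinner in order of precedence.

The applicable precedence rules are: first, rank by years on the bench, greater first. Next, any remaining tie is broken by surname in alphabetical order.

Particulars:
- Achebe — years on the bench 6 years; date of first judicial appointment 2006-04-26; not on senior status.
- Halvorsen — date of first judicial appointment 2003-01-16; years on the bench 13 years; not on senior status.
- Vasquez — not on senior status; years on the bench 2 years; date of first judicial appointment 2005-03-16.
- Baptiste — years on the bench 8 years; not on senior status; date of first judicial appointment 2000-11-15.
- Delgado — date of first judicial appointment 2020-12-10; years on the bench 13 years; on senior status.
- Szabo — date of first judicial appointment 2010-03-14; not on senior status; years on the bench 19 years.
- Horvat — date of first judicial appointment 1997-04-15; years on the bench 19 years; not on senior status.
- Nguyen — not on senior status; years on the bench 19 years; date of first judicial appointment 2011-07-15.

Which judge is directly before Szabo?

Nguyen

By years on the bench (higher first): Horvat, Nguyen and Szabo (each 19 years); then Delgado and Halvorsen (both 13 years); then Baptiste (8 years); then Achebe (6 years); then Vasquez (2 years).
Among Horvat, Nguyen and Szabo, alphabetically by surname: Horvat before Nguyen before Szabo.
Among Delgado and Halvorsen, alphabetically by surname: Delgado before Halvorsen.
Order: Horvat, Nguyen, Szabo, Delgado, Halvorsen, Baptiste, Achebe, Vasquez.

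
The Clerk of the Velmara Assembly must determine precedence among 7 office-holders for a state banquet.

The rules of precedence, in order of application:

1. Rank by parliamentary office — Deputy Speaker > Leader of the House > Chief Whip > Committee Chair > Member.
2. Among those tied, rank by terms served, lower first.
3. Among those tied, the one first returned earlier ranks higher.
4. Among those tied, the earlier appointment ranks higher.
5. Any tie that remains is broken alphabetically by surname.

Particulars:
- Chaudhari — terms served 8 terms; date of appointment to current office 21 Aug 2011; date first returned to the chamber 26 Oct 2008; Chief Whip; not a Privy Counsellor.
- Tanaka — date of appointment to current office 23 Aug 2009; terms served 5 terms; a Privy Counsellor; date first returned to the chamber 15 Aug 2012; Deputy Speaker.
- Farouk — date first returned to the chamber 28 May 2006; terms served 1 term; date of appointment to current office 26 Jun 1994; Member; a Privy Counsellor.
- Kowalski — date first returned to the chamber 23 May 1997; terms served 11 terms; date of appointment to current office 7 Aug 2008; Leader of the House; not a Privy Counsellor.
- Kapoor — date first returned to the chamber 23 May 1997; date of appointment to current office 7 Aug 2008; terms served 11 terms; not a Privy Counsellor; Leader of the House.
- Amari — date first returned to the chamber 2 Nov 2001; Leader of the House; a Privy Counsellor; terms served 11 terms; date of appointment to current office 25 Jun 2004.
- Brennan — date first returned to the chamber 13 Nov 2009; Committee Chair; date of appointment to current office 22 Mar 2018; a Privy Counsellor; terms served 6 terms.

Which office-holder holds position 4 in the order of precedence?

By parliamentary office: Tanaka (Deputy Speaker); then Kapoor, Kowalski and Amari (Leader of the House); then Chaudhari (Chief Whip); then Brennan (Committee Chair); then Farouk (Member).
Kapoor, Kowalski and Amari all have terms served 11 terms, so the next rule applies.
Among Kapoor, Kowalski and Amari, by date first returned to the chamber (earlier first): Kapoor and Kowalski (23 May 1997) before Amari (2 Nov 2001).
Kapoor and Kowalski both have date of appointment to current office 7 Aug 2008, so the next rule applies.
Among Kapoor and Kowalski, alphabetically by surname: Kapoor before Kowalski.
Order: Tanaka, Kapoor, Kowalski, Amari, Chaudhari, Brennan, Farouk.

Amari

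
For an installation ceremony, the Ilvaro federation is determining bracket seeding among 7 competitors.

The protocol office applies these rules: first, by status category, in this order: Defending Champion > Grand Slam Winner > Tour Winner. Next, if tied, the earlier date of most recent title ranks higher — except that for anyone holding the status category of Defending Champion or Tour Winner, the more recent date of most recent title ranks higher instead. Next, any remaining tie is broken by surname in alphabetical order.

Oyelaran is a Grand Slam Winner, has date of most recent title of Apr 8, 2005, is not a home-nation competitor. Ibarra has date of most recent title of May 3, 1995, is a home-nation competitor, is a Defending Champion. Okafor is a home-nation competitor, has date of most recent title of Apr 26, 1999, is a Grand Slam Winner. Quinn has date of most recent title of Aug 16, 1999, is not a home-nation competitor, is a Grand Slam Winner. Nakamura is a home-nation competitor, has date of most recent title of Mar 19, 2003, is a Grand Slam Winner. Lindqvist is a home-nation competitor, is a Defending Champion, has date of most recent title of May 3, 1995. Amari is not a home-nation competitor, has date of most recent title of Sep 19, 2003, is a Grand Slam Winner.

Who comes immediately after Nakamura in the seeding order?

By status category: Ibarra and Lindqvist (Defending Champion); then Okafor, Quinn, Nakamura, Amari and Oyelaran (Grand Slam Winner).
Ibarra and Lindqvist both have date of most recent title May 3, 1995, so the next rule applies.
Among Ibarra and Lindqvist, alphabetically by surname: Ibarra before Lindqvist.
Among Okafor, Quinn, Nakamura, Amari and Oyelaran, by date of most recent title (earlier first): Okafor (Apr 26, 1999) before Quinn (Aug 16, 1999) before Nakamura (Mar 19, 2003) before Amari (Sep 19, 2003) before Oyelaran (Apr 8, 2005).
Order: Ibarra, Lindqvist, Okafor, Quinn, Nakamura, Amari, Oyelaran.

Amari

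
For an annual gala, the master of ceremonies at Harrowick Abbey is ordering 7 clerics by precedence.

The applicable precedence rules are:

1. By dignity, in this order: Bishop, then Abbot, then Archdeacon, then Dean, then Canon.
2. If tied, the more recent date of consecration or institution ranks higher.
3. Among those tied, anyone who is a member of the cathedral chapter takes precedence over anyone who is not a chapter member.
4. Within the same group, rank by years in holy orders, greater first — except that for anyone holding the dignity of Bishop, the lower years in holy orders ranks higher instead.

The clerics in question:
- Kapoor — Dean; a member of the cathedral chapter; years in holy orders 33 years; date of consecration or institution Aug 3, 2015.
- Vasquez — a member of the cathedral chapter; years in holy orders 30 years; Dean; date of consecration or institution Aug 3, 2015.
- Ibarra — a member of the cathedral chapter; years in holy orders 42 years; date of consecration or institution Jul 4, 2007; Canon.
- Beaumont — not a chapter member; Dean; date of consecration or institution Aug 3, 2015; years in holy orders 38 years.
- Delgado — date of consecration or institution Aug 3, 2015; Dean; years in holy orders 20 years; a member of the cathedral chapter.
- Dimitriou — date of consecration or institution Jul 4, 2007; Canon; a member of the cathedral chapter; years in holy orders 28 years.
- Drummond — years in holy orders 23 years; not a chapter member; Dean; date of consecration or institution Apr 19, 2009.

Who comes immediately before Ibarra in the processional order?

Drummond

By dignity: Kapoor, Vasquez, Delgado, Beaumont and Drummond (Dean); then Ibarra and Dimitriou (Canon).
Among Kapoor, Vasquez, Delgado, Beaumont and Drummond, by date of consecration or institution (later first): Kapoor, Vasquez, Delgado and Beaumont (Aug 3, 2015) before Drummond (Apr 19, 2009).
Among Kapoor, Vasquez, Delgado and Beaumont, a member of the cathedral chapter before not a chapter member: Kapoor, Vasquez and Delgado (a member of the cathedral chapter) before Beaumont (not a chapter member).
Among Kapoor, Vasquez and Delgado, by years in holy orders (higher first): Kapoor (33 years) before Vasquez (30 years) before Delgado (20 years).
Ibarra and Dimitriou both have date of consecration or institution Jul 4, 2007, so the next rule applies.
Ibarra and Dimitriou are each a member of the cathedral chapter, so the next rule applies.
Among Ibarra and Dimitriou, by years in holy orders (higher first): Ibarra (42 years) before Dimitriou (28 years).
Order: Kapoor, Vasquez, Delgado, Beaumont, Drummond, Ibarra, Dimitriou.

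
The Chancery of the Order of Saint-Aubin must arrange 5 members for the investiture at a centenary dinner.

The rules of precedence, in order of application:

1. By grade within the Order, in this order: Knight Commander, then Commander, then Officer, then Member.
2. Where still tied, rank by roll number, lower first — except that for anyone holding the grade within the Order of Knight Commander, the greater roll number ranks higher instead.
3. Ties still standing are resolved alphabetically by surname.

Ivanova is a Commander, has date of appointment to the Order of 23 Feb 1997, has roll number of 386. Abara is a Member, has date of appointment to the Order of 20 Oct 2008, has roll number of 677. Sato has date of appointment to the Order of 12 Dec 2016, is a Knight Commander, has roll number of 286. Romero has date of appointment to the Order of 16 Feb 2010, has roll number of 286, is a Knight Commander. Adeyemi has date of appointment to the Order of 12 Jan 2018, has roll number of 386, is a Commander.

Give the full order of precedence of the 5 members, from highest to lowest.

Romero, Sato, Adeyemi, Ivanova, Abara

By grade within the Order: Romero and Sato (Knight Commander); then Adeyemi and Ivanova (Commander); then Abara (Member).
Romero and Sato both have roll number 286, so the next rule applies.
Among Romero and Sato, alphabetically by surname: Romero before Sato.
Adeyemi and Ivanova both have roll number 386, so the next rule applies.
Among Adeyemi and Ivanova, alphabetically by surname: Adeyemi before Ivanova.
Full order: Romero, Sato, Adeyemi, Ivanova, Abara.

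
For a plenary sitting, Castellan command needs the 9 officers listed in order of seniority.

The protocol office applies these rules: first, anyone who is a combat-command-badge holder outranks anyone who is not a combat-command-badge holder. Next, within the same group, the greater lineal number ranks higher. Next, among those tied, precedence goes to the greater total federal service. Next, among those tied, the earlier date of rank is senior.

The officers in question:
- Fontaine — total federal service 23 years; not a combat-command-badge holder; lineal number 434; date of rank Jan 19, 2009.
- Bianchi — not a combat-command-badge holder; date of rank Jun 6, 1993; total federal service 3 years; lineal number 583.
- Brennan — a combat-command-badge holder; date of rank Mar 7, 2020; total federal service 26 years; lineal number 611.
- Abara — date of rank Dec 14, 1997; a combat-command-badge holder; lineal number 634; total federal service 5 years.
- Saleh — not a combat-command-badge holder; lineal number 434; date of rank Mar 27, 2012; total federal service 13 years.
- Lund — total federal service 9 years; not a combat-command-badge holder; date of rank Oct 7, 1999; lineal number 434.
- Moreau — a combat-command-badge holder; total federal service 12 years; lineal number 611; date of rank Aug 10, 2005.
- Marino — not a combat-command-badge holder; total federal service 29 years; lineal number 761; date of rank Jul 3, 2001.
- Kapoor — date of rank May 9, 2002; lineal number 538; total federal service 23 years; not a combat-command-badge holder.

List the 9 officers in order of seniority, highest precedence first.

By the first rule: Abara, Brennan and Moreau (each a combat-command-badge holder); then Marino, Bianchi, Kapoor, Fontaine, Saleh and Lund (each not a combat-command-badge holder).
Among Abara, Brennan and Moreau, by lineal number (higher first): Abara (634) before Brennan and Moreau (611).
Among Brennan and Moreau, by total federal service (higher first): Brennan (26 years) before Moreau (12 years).
Among Marino, Bianchi, Kapoor, Fontaine, Saleh and Lund, by lineal number (higher first): Marino (761) before Bianchi (583) before Kapoor (538) before Fontaine, Saleh and Lund (434).
Among Fontaine, Saleh and Lund, by total federal service (higher first): Fontaine (23 years) before Saleh (13 years) before Lund (9 years).
Full order: Abara, Brennan, Moreau, Marino, Bianchi, Kapoor, Fontaine, Saleh, Lund.

Abara, Brennan, Moreau, Marino, Bianchi, Kapoor, Fontaine, Saleh, Lund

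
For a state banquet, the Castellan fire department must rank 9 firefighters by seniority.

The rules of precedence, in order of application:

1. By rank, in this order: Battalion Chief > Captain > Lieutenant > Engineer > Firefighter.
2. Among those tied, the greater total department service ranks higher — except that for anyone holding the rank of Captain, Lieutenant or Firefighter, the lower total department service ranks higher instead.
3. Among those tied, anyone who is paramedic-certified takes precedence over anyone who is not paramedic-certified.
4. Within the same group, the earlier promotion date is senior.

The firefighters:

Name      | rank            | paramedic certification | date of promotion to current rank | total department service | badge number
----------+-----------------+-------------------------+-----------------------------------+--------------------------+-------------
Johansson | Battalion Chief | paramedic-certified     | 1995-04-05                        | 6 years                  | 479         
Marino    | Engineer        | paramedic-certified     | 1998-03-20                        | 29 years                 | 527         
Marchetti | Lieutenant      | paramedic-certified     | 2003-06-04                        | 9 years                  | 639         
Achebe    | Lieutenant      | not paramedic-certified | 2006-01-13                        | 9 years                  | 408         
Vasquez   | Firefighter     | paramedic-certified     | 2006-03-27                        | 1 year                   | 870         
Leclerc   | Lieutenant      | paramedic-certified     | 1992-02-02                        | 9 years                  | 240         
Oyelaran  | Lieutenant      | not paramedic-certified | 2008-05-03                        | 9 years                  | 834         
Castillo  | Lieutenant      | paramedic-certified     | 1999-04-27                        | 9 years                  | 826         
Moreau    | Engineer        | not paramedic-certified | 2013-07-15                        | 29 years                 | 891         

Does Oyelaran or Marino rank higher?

Oyelaran

By rank: Johansson (Battalion Chief); then Leclerc, Castillo, Marchetti, Achebe and Oyelaran (Lieutenant); then Marino and Moreau (Engineer); then Vasquez (Firefighter).
Leclerc, Castillo, Marchetti, Achebe and Oyelaran all have total department service 9 years, so the next rule applies.
Among Leclerc, Castillo, Marchetti, Achebe and Oyelaran, paramedic-certified before not paramedic-certified: Leclerc, Castillo and Marchetti (paramedic-certified) before Achebe and Oyelaran (not paramedic-certified).
Among Leclerc, Castillo and Marchetti, by date of promotion to current rank (earlier first): Leclerc (1992-02-02) before Castillo (1999-04-27) before Marchetti (2003-06-04).
Among Achebe and Oyelaran, by date of promotion to current rank (earlier first): Achebe (2006-01-13) before Oyelaran (2008-05-03).
Marino and Moreau both have total department service 29 years, so the next rule applies.
Among Marino and Moreau, paramedic-certified before not paramedic-certified: Marino (paramedic-certified) before Moreau (not paramedic-certified).
So Oyelaran takes precedence.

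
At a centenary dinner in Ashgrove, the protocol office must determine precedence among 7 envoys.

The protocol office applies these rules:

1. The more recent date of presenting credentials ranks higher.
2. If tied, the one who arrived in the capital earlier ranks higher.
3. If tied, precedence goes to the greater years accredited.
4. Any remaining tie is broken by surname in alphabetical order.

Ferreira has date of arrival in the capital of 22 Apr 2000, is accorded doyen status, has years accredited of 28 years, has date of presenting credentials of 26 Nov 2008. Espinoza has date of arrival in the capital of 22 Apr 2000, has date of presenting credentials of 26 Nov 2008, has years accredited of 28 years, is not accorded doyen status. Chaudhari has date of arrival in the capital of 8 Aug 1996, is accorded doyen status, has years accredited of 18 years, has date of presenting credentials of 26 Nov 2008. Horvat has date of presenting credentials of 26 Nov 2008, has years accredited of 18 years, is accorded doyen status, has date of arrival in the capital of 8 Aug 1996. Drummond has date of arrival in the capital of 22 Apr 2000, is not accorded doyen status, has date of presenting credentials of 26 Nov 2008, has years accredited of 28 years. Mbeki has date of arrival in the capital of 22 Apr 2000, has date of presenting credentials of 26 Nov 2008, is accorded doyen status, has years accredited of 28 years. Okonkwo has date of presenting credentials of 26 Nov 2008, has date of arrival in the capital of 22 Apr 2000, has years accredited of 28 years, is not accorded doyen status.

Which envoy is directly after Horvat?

By date of presenting credentials (later first): Chaudhari, Horvat, Drummond, Espinoza, Ferreira, Mbeki and Okonkwo (each 26 Nov 2008).
Among Chaudhari, Horvat, Drummond, Espinoza, Ferreira, Mbeki and Okonkwo, by date of arrival in the capital (earlier first): Chaudhari and Horvat (8 Aug 1996) before Drummond, Espinoza, Ferreira, Mbeki and Okonkwo (22 Apr 2000).
Chaudhari and Horvat both have years accredited 18 years, so the next rule applies.
Among Chaudhari and Horvat, alphabetically by surname: Chaudhari before Horvat.
Drummond, Espinoza, Ferreira, Mbeki and Okonkwo all have years accredited 28 years, so the next rule applies.
Among Drummond, Espinoza, Ferreira, Mbeki and Okonkwo, alphabetically by surname: Drummond before Espinoza before Ferreira before Mbeki before Okonkwo.
Order: Chaudhari, Horvat, Drummond, Espinoza, Ferreira, Mbeki, Okonkwo.

Drummond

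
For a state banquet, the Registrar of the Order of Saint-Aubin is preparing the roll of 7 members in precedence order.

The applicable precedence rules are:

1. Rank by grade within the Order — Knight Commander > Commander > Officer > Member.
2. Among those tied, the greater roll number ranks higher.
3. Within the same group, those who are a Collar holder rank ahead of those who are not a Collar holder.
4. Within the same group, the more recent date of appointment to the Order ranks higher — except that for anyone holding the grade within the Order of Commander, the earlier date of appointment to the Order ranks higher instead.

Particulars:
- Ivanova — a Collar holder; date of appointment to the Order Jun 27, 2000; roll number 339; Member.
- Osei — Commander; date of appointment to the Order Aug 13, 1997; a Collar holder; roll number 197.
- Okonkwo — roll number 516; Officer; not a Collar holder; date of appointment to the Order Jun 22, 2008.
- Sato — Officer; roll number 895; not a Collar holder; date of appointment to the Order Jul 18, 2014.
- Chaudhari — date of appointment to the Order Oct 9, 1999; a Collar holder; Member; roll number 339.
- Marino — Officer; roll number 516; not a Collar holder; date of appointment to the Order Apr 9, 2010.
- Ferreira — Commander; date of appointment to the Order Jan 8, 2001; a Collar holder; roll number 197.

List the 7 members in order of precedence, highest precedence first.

Osei, Ferreira, Sato, Marino, Okonkwo, Ivanova, Chaudhari

By grade within the Order: Osei and Ferreira (Commander); then Sato, Marino and Okonkwo (Officer); then Ivanova and Chaudhari (Member).
Osei and Ferreira both have roll number 197, so the next rule applies.
Osei and Ferreira are each a Collar holder, so the next rule applies.
Among Osei and Ferreira, by date of appointment to the Order (earlier first) (reversed rule for this group): Osei (Aug 13, 1997) before Ferreira (Jan 8, 2001).
Among Sato, Marino and Okonkwo, by roll number (higher first): Sato (895) before Marino and Okonkwo (516).
Marino and Okonkwo are each not a Collar holder, so the next rule applies.
Among Marino and Okonkwo, by date of appointment to the Order (later first): Marino (Apr 9, 2010) before Okonkwo (Jun 22, 2008).
Ivanova and Chaudhari both have roll number 339, so the next rule applies.
Ivanova and Chaudhari are each a Collar holder, so the next rule applies.
Among Ivanova and Chaudhari, by date of appointment to the Order (later first): Ivanova (Jun 27, 2000) before Chaudhari (Oct 9, 1999).
Full order: Osei, Ferreira, Sato, Marino, Okonkwo, Ivanova, Chaudhari.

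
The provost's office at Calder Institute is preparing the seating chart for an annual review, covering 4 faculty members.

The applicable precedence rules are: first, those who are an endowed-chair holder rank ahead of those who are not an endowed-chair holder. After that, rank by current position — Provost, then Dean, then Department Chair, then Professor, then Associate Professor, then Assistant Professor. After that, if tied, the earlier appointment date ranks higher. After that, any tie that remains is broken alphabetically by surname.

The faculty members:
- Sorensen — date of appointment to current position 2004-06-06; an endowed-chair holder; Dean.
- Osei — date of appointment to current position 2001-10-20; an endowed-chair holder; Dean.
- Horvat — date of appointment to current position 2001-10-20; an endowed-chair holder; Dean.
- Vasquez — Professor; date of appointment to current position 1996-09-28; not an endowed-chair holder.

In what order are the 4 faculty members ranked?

Horvat, Osei, Sorensen, Vasquez

By the first rule: Horvat, Osei and Sorensen (each an endowed-chair holder); then Vasquez (not an endowed-chair holder).
Horvat, Osei and Sorensen are each Dean, so the next rule applies.
Among Horvat, Osei and Sorensen, by date of appointment to current position (earlier first): Horvat and Osei (2001-10-20) before Sorensen (2004-06-06).
Among Horvat and Osei, alphabetically by surname: Horvat before Osei.
Full order: Horvat, Osei, Sorensen, Vasquez.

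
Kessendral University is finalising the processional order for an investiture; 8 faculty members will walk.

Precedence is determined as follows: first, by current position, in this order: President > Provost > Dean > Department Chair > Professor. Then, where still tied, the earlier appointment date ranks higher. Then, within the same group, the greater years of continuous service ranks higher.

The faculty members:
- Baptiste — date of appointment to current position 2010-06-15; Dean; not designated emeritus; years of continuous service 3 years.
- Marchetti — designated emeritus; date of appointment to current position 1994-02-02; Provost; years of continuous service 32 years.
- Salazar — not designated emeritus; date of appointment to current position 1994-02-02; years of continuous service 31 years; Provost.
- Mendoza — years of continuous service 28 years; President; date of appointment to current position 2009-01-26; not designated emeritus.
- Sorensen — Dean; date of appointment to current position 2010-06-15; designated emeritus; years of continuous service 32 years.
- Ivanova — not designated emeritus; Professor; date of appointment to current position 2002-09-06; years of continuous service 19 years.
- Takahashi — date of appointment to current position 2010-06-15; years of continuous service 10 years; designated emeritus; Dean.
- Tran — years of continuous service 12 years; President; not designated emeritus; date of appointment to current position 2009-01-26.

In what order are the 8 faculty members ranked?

By current position: Mendoza and Tran (President); then Marchetti and Salazar (Provost); then Sorensen, Takahashi and Baptiste (Dean); then Ivanova (Professor).
Mendoza and Tran both have date of appointment to current position 2009-01-26, so the next rule applies.
Among Mendoza and Tran, by years of continuous service (higher first): Mendoza (28 years) before Tran (12 years).
Marchetti and Salazar both have date of appointment to current position 1994-02-02, so the next rule applies.
Among Marchetti and Salazar, by years of continuous service (higher first): Marchetti (32 years) before Salazar (31 years).
Sorensen, Takahashi and Baptiste all have date of appointment to current position 2010-06-15, so the next rule applies.
Among Sorensen, Takahashi and Baptiste, by years of continuous service (higher first): Sorensen (32 years) before Takahashi (10 years) before Baptiste (3 years).
Full order: Mendoza, Tran, Marchetti, Salazar, Sorensen, Takahashi, Baptiste, Ivanova.

Mendoza, Tran, Marchetti, Salazar, Sorensen, Takahashi, Baptiste, Ivanova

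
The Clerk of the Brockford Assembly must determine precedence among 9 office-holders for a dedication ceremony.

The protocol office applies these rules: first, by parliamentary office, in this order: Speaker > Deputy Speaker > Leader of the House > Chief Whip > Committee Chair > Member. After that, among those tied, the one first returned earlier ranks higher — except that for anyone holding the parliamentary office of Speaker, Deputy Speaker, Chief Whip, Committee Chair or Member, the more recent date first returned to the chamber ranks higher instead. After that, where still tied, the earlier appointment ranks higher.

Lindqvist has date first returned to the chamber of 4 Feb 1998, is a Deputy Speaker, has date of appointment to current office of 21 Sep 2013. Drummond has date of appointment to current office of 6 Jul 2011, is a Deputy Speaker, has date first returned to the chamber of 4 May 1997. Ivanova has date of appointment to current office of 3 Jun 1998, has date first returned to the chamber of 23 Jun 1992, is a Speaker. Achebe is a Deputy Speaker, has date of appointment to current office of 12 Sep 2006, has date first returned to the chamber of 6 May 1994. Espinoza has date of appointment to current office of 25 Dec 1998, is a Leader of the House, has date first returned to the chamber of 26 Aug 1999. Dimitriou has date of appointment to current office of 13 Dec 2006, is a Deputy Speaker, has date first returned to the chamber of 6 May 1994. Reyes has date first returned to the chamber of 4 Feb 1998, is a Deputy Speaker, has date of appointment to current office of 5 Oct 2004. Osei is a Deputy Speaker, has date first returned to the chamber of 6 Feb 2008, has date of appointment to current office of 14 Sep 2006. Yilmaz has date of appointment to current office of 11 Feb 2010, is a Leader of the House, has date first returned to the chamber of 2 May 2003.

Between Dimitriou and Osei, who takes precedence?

Osei

By parliamentary office: Ivanova (Speaker); then Osei, Reyes, Lindqvist, Drummond, Achebe and Dimitriou (Deputy Speaker); then Espinoza and Yilmaz (Leader of the House).
Among Osei, Reyes, Lindqvist, Drummond, Achebe and Dimitriou, by date first returned to the chamber (later first) (reversed rule for this group): Osei (6 Feb 2008) before Reyes and Lindqvist (4 Feb 1998) before Drummond (4 May 1997) before Achebe and Dimitriou (6 May 1994).
Among Reyes and Lindqvist, by date of appointment to current office (earlier first): Reyes (5 Oct 2004) before Lindqvist (21 Sep 2013).
Among Achebe and Dimitriou, by date of appointment to current office (earlier first): Achebe (12 Sep 2006) before Dimitriou (13 Dec 2006).
Among Espinoza and Yilmaz, by date first returned to the chamber (earlier first): Espinoza (26 Aug 1999) before Yilmaz (2 May 2003).
So Osei takes precedence.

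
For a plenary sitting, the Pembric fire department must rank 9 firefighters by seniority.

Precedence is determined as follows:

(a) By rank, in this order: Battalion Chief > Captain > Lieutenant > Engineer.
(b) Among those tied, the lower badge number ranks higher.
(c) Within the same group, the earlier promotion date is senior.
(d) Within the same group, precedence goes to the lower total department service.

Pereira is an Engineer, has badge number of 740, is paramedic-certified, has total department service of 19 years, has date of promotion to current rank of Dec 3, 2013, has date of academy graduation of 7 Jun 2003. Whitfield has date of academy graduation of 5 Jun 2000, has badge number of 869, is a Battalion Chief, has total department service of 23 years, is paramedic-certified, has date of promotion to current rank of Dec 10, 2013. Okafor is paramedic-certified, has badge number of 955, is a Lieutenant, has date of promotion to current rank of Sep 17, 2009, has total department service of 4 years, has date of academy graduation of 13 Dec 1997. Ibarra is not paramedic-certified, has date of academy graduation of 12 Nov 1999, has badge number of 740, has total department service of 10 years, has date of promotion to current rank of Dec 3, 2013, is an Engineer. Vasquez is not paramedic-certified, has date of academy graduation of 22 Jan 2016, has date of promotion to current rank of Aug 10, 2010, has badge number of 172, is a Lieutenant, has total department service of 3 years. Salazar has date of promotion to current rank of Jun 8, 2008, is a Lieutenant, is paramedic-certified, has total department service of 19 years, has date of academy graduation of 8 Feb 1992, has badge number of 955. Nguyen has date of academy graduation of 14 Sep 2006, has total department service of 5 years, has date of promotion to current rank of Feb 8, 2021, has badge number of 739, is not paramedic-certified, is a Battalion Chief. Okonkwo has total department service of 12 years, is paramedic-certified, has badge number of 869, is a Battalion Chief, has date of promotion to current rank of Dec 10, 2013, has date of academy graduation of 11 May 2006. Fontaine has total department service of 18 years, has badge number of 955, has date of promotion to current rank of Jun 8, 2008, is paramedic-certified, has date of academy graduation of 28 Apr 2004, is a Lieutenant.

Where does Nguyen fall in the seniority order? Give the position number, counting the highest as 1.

1

By rank: Nguyen, Okonkwo and Whitfield (Battalion Chief); then Vasquez, Fontaine, Salazar and Okafor (Lieutenant); then Ibarra and Pereira (Engineer).
Among Nguyen, Okonkwo and Whitfield, by badge number (lower first): Nguyen (739) before Okonkwo and Whitfield (869).
Okonkwo and Whitfield both have date of promotion to current rank Dec 10, 2013, so the next rule applies.
Among Okonkwo and Whitfield, by total department service (lower first): Okonkwo (12 years) before Whitfield (23 years).
Among Vasquez, Fontaine, Salazar and Okafor, by badge number (lower first): Vasquez (172) before Fontaine, Salazar and Okafor (955).
Among Fontaine, Salazar and Okafor, by date of promotion to current rank (earlier first): Fontaine and Salazar (Jun 8, 2008) before Okafor (Sep 17, 2009).
Among Fontaine and Salazar, by total department service (lower first): Fontaine (18 years) before Salazar (19 years).
Ibarra and Pereira both have badge number 740, so the next rule applies.
Ibarra and Pereira both have date of promotion to current rank Dec 3, 2013, so the next rule applies.
Among Ibarra and Pereira, by total department service (lower first): Ibarra (10 years) before Pereira (19 years).
Order: Nguyen, Okonkwo, Whitfield, Vasquez, Fontaine, Salazar, Okafor, Ibarra, Pereira. So position 1.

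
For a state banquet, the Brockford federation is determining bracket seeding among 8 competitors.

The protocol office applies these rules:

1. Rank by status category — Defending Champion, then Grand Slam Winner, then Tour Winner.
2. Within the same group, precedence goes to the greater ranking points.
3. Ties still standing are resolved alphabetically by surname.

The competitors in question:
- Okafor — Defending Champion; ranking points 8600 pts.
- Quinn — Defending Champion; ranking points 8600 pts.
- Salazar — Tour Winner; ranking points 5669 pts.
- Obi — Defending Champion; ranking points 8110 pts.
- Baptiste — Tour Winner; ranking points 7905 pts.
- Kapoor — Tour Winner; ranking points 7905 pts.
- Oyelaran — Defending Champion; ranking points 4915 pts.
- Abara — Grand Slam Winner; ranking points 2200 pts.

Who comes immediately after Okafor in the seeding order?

Quinn

By status category: Okafor, Quinn, Obi and Oyelaran (Defending Champion); then Abara (Grand Slam Winner); then Baptiste, Kapoor and Salazar (Tour Winner).
Among Okafor, Quinn, Obi and Oyelaran, by ranking points (higher first): Okafor and Quinn (8600 pts) before Obi (8110 pts) before Oyelaran (4915 pts).
Among Okafor and Quinn, alphabetically by surname: Okafor before Quinn.
Among Baptiste, Kapoor and Salazar, by ranking points (higher first): Baptiste and Kapoor (7905 pts) before Salazar (5669 pts).
Among Baptiste and Kapoor, alphabetically by surname: Baptiste before Kapoor.
Order: Okafor, Quinn, Obi, Oyelaran, Abara, Baptiste, Kapoor, Salazar.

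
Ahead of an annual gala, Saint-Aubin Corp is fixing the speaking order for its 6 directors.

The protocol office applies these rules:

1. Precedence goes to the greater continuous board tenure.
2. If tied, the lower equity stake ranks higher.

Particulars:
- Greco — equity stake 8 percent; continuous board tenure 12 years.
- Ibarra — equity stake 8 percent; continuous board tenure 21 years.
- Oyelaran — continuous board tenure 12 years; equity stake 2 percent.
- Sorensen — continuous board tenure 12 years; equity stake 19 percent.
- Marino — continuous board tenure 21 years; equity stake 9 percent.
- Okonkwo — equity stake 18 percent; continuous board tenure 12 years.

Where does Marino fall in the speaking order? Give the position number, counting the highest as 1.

2

By continuous board tenure (higher first): Ibarra and Marino (both 21 years); then Oyelaran, Greco, Okonkwo and Sorensen (each 12 years).
Among Ibarra and Marino, by equity stake (lower first): Ibarra (8 percent) before Marino (9 percent).
Among Oyelaran, Greco, Okonkwo and Sorensen, by equity stake (lower first): Oyelaran (2 percent) before Greco (8 percent) before Okonkwo (18 percent) before Sorensen (19 percent).
Order: Ibarra, Marino, Oyelaran, Greco, Okonkwo, Sorensen. So position 2.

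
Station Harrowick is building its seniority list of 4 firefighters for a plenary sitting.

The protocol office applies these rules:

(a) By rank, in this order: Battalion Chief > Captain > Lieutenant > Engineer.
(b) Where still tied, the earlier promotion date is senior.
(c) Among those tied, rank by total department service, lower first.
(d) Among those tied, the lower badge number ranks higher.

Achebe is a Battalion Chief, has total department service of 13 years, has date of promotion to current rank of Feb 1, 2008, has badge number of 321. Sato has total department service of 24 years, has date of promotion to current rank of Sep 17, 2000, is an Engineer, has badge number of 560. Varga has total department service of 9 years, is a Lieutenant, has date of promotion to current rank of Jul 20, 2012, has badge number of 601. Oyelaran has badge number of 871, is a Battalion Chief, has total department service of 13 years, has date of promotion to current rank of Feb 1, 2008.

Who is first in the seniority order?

Achebe

By rank: Achebe and Oyelaran (Battalion Chief); then Varga (Lieutenant); then Sato (Engineer).
Achebe and Oyelaran both have date of promotion to current rank Feb 1, 2008, so the next rule applies.
Achebe and Oyelaran both have total department service 13 years, so the next rule applies.
Among Achebe and Oyelaran, by badge number (lower first): Achebe (321) before Oyelaran (871).
Order: Achebe, Oyelaran, Varga, Sato.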